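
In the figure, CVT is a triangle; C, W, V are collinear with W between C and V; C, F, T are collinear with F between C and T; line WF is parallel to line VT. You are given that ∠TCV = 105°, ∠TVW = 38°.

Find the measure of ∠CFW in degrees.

1. ∠CVT = 38°  [W on ray VC]
2. ∠CTV = 37°  [△CVT]
3. ∠CFW = 37°  [WF∥VT, corresponding at F]

∠CFW = 37°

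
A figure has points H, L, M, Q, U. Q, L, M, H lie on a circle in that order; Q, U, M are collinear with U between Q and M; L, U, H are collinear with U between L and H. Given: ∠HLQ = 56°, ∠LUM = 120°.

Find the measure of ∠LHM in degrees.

1. ∠HMQ = 56°  [same arc QH]
2. ∠HUQ = 120°  [vertical angles at U]
3. ∠HUM = 60°  [linear pair at U on QM]
4. ∠LHM = 64°  [△MUH]

∠LHM = 64°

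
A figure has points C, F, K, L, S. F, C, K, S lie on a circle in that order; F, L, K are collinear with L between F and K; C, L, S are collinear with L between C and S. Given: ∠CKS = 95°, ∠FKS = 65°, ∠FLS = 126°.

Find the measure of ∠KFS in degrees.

∠KFS = 24°

1. ∠CFS = 85°  [cyclic FCKS, opposite ∠F+∠K]
2. ∠FCS = 65°  [same arc FS]
3. ∠CSF = 30°  [△FCS]
4. ∠KFS = 24°  [△FLS]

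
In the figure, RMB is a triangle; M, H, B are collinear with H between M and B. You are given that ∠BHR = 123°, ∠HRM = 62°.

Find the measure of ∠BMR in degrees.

1. ∠MHR = 57°  [linear pair at H on MB]
2. ∠HMR = 61°  [△RMH]
3. ∠BMR = 61°  [H on ray MB]

∠BMR = 61°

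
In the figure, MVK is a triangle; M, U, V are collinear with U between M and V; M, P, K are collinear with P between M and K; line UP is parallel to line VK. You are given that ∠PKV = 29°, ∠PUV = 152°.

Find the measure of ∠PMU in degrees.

∠PMU = 123°

1. ∠MKV = 29°  [P on ray KM]
2. ∠MUP = 28°  [linear pair at U on MV]
3. ∠MPU = 29°  [UP∥VK, corresponding at P]
4. ∠PMU = 123°  [△MUP]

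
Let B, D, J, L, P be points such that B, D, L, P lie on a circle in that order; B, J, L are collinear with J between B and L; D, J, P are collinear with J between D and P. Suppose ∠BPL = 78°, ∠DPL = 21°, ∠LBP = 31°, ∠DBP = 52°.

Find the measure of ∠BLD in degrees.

∠BLD = 57°

1. ∠BDL = 102°  [cyclic BDLP, opposite ∠D+∠P]
2. ∠DBL = 21°  [same arc DL]
3. ∠BLD = 57°  [△BDL]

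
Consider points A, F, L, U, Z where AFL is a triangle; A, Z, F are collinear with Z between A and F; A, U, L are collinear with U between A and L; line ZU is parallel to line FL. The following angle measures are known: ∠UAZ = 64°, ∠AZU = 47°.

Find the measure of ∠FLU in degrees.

1. ∠AUZ = 69°  [△AZU]
2. ∠LUZ = 111°  [linear pair at U on AL]
3. ∠FLU = 69°  [ZU∥FL, co-interior at L–U]

∠FLU = 69°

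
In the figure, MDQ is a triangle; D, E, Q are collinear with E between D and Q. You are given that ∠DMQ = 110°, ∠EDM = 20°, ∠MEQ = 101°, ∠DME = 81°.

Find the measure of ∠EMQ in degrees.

1. ∠MDQ = 20°  [E on ray DQ]
2. ∠DQM = 50°  [△MDQ]
3. ∠EQM = 50°  [E on ray QD]
4. ∠EMQ = 29°  [△MEQ]

∠EMQ = 29°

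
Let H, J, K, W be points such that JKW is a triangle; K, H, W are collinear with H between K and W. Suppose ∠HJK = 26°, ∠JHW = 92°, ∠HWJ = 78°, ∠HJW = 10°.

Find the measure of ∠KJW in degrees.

1. ∠JHK = 88°  [linear pair at H on KW]
2. ∠JWK = 78°  [H on ray WK]
3. ∠HKJ = 66°  [△JKH]
4. ∠JKW = 66°  [H on ray KW]
5. ∠KJW = 36°  [△JKW]

∠KJW = 36°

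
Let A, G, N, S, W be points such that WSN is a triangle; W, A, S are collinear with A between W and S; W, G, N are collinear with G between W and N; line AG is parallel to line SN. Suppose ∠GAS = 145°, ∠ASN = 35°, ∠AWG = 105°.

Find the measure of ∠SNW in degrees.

∠SNW = 40°

1. ∠NSW = 35°  [A on ray SW]
2. ∠NWS = 105°  [A on WS, G on WN]
3. ∠SNW = 40°  [△WSN]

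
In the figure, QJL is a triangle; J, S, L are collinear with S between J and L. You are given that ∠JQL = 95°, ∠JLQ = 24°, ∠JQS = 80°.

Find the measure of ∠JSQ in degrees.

1. ∠LJQ = 61°  [△QJL]
2. ∠QJS = 61°  [S on ray JL]
3. ∠JSQ = 39°  [△QJS]

∠JSQ = 39°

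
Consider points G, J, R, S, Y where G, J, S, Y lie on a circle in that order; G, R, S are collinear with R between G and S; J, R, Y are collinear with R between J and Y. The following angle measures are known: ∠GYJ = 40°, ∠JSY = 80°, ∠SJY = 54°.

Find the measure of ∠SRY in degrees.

1. ∠SGY = 54°  [same arc SY]
2. ∠GRY = 86°  [△GRY]
3. ∠SRY = 94°  [linear pair at R on GS]

∠SRY = 94°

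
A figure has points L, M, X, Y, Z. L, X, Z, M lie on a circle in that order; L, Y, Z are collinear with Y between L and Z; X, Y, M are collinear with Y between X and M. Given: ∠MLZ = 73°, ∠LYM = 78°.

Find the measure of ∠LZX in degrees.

1. ∠MXZ = 73°  [same arc ZM]
2. ∠XYZ = 78°  [vertical angles at Y]
3. ∠LZX = 29°  [△XYZ]

∠LZX = 29°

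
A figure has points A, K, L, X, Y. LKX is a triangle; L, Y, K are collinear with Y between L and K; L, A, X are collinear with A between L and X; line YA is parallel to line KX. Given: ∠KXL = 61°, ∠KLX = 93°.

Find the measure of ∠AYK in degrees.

1. ∠LKX = 26°  [△LKX]
2. ∠AYL = 26°  [YA∥KX, corresponding at Y]
3. ∠AYK = 154°  [linear pair at Y on LK]

∠AYK = 154°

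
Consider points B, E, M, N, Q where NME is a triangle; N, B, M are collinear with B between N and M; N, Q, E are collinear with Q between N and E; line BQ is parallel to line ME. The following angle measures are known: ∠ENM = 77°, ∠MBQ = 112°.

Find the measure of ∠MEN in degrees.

∠MEN = 35°

1. ∠BNQ = 77°  [B on NM, Q on NE]
2. ∠NBQ = 68°  [linear pair at B on NM]
3. ∠BQN = 35°  [△NBQ]
4. ∠MEN = 35°  [BQ∥ME, corresponding at Q]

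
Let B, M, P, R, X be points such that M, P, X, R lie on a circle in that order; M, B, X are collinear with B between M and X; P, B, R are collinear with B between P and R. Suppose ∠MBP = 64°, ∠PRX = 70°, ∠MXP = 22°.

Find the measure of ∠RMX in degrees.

1. ∠RBX = 64°  [vertical angles at B]
2. ∠MRP = 22°  [same arc MP]
3. ∠MBR = 116°  [linear pair at B on MX]
4. ∠RMX = 42°  [△MBR]

∠RMX = 42°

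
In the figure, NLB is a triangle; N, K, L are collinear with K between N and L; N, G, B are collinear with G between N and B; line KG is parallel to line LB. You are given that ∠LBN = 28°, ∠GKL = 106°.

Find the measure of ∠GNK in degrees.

∠GNK = 78°

1. ∠KGN = 28°  [KG∥LB, corresponding at G]
2. ∠GKN = 74°  [linear pair at K on NL]
3. ∠GNK = 78°  [△NKG]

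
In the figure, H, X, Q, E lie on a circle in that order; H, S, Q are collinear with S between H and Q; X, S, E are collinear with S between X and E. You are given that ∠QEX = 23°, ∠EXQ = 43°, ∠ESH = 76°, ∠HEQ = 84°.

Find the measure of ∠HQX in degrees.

∠HQX = 61°

1. ∠QHX = 23°  [same arc XQ]
2. ∠HXQ = 96°  [cyclic HXQE, opposite ∠X+∠E]
3. ∠HQX = 61°  [△HXQ]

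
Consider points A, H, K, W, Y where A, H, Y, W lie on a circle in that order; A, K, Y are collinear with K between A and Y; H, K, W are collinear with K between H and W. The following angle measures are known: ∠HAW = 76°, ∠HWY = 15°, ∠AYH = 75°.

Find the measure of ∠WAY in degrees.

∠WAY = 61°

1. ∠HYW = 104°  [cyclic AHYW, opposite ∠A+∠Y]
2. ∠WHY = 61°  [△HYW]
3. ∠WAY = 61°  [same arc YW]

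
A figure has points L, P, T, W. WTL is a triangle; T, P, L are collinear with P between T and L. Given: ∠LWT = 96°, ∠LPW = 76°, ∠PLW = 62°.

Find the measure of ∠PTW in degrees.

∠PTW = 22°

1. ∠TLW = 62°  [P on ray LT]
2. ∠LTW = 22°  [△WTL]
3. ∠PTW = 22°  [P on ray TL]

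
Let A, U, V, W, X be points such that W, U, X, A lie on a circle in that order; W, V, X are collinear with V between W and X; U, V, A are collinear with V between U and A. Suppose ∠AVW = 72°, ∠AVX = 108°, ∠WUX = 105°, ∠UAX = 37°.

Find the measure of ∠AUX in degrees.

1. ∠AXW = 35°  [△XVA]
2. ∠WAX = 75°  [cyclic WUXA, opposite ∠U+∠A]
3. ∠AWX = 70°  [△WXA]
4. ∠AUX = 70°  [same arc XA]

∠AUX = 70°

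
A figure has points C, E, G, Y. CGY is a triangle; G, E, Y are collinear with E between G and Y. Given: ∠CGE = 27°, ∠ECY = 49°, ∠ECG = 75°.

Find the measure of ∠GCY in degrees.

∠GCY = 124°

1. ∠CEG = 78°  [△CGE]
2. ∠CGY = 27°  [E on ray GY]
3. ∠CEY = 102°  [linear pair at E on GY]
4. ∠CYE = 29°  [△CEY]
5. ∠CYG = 29°  [E on ray YG]
6. ∠GCY = 124°  [△CGY]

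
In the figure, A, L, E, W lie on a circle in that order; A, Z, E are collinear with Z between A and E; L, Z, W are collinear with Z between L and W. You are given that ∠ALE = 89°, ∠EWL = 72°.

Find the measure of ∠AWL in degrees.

1. ∠EAL = 72°  [same arc LE]
2. ∠AEL = 19°  [△ALE]
3. ∠AWL = 19°  [same arc AL]

∠AWL = 19°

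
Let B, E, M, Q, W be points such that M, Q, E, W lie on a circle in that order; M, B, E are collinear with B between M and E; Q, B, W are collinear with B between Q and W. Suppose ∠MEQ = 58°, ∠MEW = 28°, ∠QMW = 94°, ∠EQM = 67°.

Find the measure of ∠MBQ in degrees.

∠MBQ = 97°

1. ∠EMQ = 55°  [△MQE]
2. ∠MQW = 28°  [same arc MW]
3. ∠MBQ = 97°  [△MBQ]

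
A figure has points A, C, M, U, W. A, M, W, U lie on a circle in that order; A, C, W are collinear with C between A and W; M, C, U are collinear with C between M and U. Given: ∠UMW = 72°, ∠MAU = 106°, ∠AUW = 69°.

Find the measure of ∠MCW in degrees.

∠MCW = 73°

1. ∠UAW = 72°  [same arc WU]
2. ∠MWU = 74°  [cyclic AMWU, opposite ∠A+∠W]
3. ∠AWU = 39°  [△AWU]
4. ∠MUW = 34°  [△MWU]
5. ∠AMU = 39°  [same arc AU]
6. ∠MAW = 34°  [same arc MW]
7. ∠ACM = 107°  [△ACM]
8. ∠MCW = 73°  [linear pair at C on AW]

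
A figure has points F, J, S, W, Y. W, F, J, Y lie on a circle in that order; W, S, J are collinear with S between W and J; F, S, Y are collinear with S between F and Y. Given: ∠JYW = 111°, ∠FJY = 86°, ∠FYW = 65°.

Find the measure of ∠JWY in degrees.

∠JWY = 48°

1. ∠FWY = 94°  [cyclic WFJY, opposite ∠W+∠J]
2. ∠WFY = 21°  [△WFY]
3. ∠WJY = 21°  [same arc WY]
4. ∠JWY = 48°  [△WJY]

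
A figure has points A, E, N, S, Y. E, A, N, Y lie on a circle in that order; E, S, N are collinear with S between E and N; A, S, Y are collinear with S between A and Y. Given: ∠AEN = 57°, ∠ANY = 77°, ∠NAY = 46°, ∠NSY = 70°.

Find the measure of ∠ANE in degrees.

1. ∠NEY = 46°  [same arc NY]
2. ∠ESY = 110°  [linear pair at S on EN]
3. ∠AYE = 24°  [△ESY]
4. ∠ANE = 24°  [same arc EA]

∠ANE = 24°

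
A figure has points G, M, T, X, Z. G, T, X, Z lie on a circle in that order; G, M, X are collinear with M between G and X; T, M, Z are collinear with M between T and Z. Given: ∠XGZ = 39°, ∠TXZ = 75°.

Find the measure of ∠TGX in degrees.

∠TGX = 66°

1. ∠XTZ = 39°  [same arc XZ]
2. ∠TZX = 66°  [△TXZ]
3. ∠TGX = 66°  [same arc TX]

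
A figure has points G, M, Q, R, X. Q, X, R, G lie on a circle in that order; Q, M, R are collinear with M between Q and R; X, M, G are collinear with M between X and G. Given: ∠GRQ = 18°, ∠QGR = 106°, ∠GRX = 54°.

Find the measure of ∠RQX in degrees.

1. ∠GXQ = 18°  [same arc QG]
2. ∠QXR = 74°  [cyclic QXRG, opposite ∠X+∠G]
3. ∠GQX = 126°  [cyclic QXRG, opposite ∠Q+∠R]
4. ∠QGX = 36°  [△QXG]
5. ∠QRX = 36°  [same arc QX]
6. ∠RQX = 70°  [△QXR]

∠RQX = 70°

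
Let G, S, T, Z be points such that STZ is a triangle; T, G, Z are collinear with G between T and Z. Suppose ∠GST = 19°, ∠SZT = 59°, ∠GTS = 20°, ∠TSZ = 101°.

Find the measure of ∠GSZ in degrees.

∠GSZ = 82°

1. ∠SGT = 141°  [△STG]
2. ∠GZS = 59°  [G on ray ZT]
3. ∠SGZ = 39°  [linear pair at G on TZ]
4. ∠GSZ = 82°  [△SGZ]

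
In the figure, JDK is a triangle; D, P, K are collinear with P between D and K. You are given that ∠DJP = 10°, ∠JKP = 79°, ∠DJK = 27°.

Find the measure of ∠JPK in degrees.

1. ∠DKJ = 79°  [P on ray KD]
2. ∠JDK = 74°  [△JDK]
3. ∠JDP = 74°  [P on ray DK]
4. ∠DPJ = 96°  [△JDP]
5. ∠JPK = 84°  [linear pair at P on DK]

∠JPK = 84°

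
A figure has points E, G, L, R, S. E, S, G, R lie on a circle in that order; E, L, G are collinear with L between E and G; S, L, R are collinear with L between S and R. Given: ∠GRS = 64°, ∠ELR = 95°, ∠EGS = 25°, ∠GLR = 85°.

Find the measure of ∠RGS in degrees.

∠RGS = 56°

1. ∠GLS = 95°  [vertical angles at L]
2. ∠GSR = 60°  [△SLG]
3. ∠RGS = 56°  [△SGR]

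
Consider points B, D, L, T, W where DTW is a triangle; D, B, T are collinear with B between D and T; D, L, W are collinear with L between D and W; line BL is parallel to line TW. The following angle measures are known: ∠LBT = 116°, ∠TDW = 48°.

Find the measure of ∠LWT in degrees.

1. ∠DBL = 64°  [linear pair at B on DT]
2. ∠BDL = 48°  [B on DT, L on DW]
3. ∠BLD = 68°  [△DBL]
4. ∠BLW = 112°  [linear pair at L on DW]
5. ∠LWT = 68°  [BL∥TW, co-interior at W–L]

∠LWT = 68°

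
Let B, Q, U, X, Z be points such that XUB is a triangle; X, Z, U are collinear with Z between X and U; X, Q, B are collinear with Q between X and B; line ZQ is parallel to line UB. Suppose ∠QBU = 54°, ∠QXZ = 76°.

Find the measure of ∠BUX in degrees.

∠BUX = 50°

1. ∠UBX = 54°  [Q on ray BX]
2. ∠BXU = 76°  [Z on XU, Q on XB]
3. ∠BUX = 50°  [△XUB]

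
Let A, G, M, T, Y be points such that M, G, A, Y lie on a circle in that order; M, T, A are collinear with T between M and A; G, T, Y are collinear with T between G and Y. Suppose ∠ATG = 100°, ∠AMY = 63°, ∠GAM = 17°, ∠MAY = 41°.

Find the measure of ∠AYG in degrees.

1. ∠MTY = 100°  [vertical angles at T]
2. ∠ATY = 80°  [linear pair at T on MA]
3. ∠AYG = 59°  [△ATY]

∠AYG = 59°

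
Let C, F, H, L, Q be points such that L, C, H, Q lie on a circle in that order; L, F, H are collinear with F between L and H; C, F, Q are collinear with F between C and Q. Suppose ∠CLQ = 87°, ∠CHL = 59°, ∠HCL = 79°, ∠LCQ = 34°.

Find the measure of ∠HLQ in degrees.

∠HLQ = 45°

1. ∠HQL = 101°  [cyclic LCHQ, opposite ∠C+∠Q]
2. ∠LHQ = 34°  [same arc LQ]
3. ∠HLQ = 45°  [△LHQ]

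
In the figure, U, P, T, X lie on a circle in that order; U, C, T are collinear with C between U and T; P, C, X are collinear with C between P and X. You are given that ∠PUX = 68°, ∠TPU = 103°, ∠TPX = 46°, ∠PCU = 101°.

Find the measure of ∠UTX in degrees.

∠UTX = 57°

1. ∠TXU = 77°  [cyclic UPTX, opposite ∠P+∠X]
2. ∠TUX = 46°  [same arc TX]
3. ∠UTX = 57°  [△UTX]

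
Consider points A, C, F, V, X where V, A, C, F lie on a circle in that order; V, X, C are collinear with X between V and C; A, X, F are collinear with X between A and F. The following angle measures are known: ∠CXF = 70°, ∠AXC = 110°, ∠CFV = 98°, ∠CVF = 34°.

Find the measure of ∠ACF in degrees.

1. ∠FCV = 48°  [△VCF]
2. ∠CAF = 34°  [same arc CF]
3. ∠AFC = 62°  [△CXF]
4. ∠ACF = 84°  [△ACF]

∠ACF = 84°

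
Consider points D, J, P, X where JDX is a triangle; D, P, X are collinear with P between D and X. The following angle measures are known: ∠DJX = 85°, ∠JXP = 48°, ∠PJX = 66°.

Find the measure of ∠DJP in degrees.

∠DJP = 19°

1. ∠JPX = 66°  [△JPX]
2. ∠DXJ = 48°  [P on ray XD]
3. ∠DPJ = 114°  [linear pair at P on DX]
4. ∠JDX = 47°  [△JDX]
5. ∠JDP = 47°  [P on ray DX]
6. ∠DJP = 19°  [△JDP]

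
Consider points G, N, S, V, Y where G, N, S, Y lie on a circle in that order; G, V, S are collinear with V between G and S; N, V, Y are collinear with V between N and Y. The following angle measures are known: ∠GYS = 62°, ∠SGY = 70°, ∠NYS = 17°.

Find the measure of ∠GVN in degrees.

1. ∠GSY = 48°  [△GSY]
2. ∠NGS = 17°  [same arc NS]
3. ∠GNY = 48°  [same arc GY]
4. ∠GVN = 115°  [△GVN]

∠GVN = 115°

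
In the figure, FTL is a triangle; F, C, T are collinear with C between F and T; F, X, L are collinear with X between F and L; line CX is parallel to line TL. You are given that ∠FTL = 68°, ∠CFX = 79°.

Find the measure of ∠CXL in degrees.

1. ∠FCX = 68°  [CX∥TL, corresponding at C]
2. ∠CXF = 33°  [△FCX]
3. ∠CXL = 147°  [linear pair at X on FL]

∠CXL = 147°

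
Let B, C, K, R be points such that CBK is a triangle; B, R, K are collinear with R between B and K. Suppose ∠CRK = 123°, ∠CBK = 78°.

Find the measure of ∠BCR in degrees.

∠BCR = 45°

1. ∠BRC = 57°  [linear pair at R on BK]
2. ∠CBR = 78°  [R on ray BK]
3. ∠BCR = 45°  [△CBR]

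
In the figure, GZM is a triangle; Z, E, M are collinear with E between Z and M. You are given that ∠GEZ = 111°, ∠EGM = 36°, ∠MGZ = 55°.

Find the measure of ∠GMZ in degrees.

∠GMZ = 75°

1. ∠GEM = 69°  [linear pair at E on ZM]
2. ∠EMG = 75°  [△GEM]
3. ∠GMZ = 75°  [E on ray MZ]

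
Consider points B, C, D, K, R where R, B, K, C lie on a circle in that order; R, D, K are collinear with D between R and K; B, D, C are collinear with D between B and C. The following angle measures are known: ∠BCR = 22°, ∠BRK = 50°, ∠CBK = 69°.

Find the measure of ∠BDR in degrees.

∠BDR = 91°

1. ∠BKR = 22°  [same arc RB]
2. ∠BDK = 89°  [△BDK]
3. ∠BDR = 91°  [linear pair at D on RK]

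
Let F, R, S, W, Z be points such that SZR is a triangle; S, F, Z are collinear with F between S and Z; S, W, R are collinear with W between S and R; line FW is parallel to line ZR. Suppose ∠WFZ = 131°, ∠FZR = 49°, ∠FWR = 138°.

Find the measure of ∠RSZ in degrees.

1. ∠SFW = 49°  [linear pair at F on SZ]
2. ∠FWS = 42°  [linear pair at W on SR]
3. ∠FSW = 89°  [△SFW]
4. ∠RSZ = 89°  [F on SZ, W on SR]

∠RSZ = 89°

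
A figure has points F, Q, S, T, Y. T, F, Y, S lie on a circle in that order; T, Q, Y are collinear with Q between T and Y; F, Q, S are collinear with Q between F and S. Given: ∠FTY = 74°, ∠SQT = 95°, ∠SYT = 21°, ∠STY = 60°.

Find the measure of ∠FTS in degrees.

1. ∠FST = 25°  [△TQS]
2. ∠SFT = 21°  [same arc TS]
3. ∠FTS = 134°  [△TFS]

∠FTS = 134°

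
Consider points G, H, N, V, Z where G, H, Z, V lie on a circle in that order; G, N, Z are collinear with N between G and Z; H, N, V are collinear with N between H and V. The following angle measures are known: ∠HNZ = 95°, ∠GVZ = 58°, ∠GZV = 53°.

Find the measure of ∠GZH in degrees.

∠GZH = 16°

1. ∠GNH = 85°  [linear pair at N on GZ]
2. ∠GHZ = 122°  [cyclic GHZV, opposite ∠H+∠V]
3. ∠GHV = 53°  [same arc GV]
4. ∠HGZ = 42°  [△GNH]
5. ∠GZH = 16°  [△GHZ]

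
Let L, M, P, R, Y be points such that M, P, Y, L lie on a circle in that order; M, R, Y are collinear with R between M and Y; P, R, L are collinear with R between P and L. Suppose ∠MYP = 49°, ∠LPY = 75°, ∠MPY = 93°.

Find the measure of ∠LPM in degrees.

∠LPM = 18°

1. ∠PMY = 38°  [△MPY]
2. ∠PRY = 56°  [△PRY]
3. ∠MRP = 124°  [linear pair at R on MY]
4. ∠LPM = 18°  [△MRP]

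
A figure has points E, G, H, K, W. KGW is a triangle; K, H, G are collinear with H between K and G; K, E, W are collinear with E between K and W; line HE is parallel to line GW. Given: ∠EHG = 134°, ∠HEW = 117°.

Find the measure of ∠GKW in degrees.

∠GKW = 71°

1. ∠EHK = 46°  [linear pair at H on KG]
2. ∠HEK = 63°  [linear pair at E on KW]
3. ∠EKH = 71°  [△KHE]
4. ∠GKW = 71°  [H on KG, E on KW]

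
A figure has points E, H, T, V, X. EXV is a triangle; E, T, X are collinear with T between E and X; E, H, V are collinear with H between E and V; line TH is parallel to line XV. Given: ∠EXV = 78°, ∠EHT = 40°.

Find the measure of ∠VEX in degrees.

1. ∠ETH = 78°  [TH∥XV, corresponding at T]
2. ∠HET = 62°  [△ETH]
3. ∠VEX = 62°  [T on EX, H on EV]

∠VEX = 62°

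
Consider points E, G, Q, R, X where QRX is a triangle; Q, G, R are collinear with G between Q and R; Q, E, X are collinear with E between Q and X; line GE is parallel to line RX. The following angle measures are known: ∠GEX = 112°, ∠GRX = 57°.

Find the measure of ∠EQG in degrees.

∠EQG = 55°

1. ∠GEQ = 68°  [linear pair at E on QX]
2. ∠QRX = 57°  [G on ray RQ]
3. ∠QXR = 68°  [GE∥RX, corresponding at E]
4. ∠RQX = 55°  [△QRX]
5. ∠EQG = 55°  [G on QR, E on QX]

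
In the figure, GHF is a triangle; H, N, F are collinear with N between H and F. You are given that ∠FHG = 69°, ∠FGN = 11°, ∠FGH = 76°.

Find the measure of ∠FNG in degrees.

1. ∠GFH = 35°  [△GHF]
2. ∠GFN = 35°  [N on ray FH]
3. ∠FNG = 134°  [△GNF]

∠FNG = 134°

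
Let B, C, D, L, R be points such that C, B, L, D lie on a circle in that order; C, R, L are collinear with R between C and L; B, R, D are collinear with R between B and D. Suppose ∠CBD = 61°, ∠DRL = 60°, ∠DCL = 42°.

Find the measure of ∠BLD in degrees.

1. ∠CLD = 61°  [same arc CD]
2. ∠BDL = 59°  [△LRD]
3. ∠DBL = 42°  [same arc LD]
4. ∠BLD = 79°  [△BLD]

∠BLD = 79°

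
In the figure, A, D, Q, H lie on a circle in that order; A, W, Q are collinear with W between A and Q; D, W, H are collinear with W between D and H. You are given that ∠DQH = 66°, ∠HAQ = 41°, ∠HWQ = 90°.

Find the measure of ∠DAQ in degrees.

1. ∠HDQ = 41°  [same arc QH]
2. ∠DHQ = 73°  [△DQH]
3. ∠DAQ = 73°  [same arc DQ]

∠DAQ = 73°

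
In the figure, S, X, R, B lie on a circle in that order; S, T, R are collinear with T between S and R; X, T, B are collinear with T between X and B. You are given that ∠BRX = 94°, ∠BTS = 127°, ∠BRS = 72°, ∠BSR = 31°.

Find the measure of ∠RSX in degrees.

∠RSX = 55°

1. ∠RTX = 127°  [vertical angles at T]
2. ∠BXS = 72°  [same arc SB]
3. ∠STX = 53°  [linear pair at T on SR]
4. ∠RSX = 55°  [△STX]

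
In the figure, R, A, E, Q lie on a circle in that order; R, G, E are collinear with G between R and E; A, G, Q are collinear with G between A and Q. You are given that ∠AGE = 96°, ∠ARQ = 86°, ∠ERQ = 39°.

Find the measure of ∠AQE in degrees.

∠AQE = 47°

1. ∠AEQ = 94°  [cyclic RAEQ, opposite ∠R+∠E]
2. ∠EAQ = 39°  [same arc EQ]
3. ∠AQE = 47°  [△AEQ]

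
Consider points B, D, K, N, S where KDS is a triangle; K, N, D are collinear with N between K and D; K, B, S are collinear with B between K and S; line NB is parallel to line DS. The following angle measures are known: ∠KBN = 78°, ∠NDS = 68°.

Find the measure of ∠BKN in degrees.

∠BKN = 34°

1. ∠DSK = 78°  [NB∥DS, corresponding at B]
2. ∠KDS = 68°  [N on ray DK]
3. ∠DKS = 34°  [△KDS]
4. ∠BKN = 34°  [N on KD, B on KS]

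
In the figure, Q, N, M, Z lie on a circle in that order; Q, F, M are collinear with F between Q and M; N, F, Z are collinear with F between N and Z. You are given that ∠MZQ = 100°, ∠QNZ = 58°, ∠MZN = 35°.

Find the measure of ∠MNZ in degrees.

∠MNZ = 22°

1. ∠QMZ = 58°  [same arc QZ]
2. ∠MQZ = 22°  [△QMZ]
3. ∠MNZ = 22°  [same arc MZ]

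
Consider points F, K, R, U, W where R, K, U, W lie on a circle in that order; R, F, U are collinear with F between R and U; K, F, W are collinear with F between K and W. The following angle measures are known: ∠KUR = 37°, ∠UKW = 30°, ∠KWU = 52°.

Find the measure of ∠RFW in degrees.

1. ∠KWR = 37°  [same arc RK]
2. ∠URW = 30°  [same arc UW]
3. ∠RFW = 113°  [△RFW]

∠RFW = 113°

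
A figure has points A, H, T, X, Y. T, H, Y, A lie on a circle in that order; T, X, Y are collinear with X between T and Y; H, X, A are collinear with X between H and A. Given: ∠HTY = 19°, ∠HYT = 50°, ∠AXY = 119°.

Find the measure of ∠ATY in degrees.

∠ATY = 69°

1. ∠HAT = 50°  [same arc TH]
2. ∠AXT = 61°  [linear pair at X on TY]
3. ∠ATY = 69°  [△TXA]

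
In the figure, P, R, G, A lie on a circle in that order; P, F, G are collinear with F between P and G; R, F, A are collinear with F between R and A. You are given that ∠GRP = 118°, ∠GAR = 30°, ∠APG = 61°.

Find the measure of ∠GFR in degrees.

1. ∠GPR = 30°  [same arc RG]
2. ∠ARG = 61°  [same arc GA]
3. ∠PGR = 32°  [△PRG]
4. ∠GFR = 87°  [△RFG]

∠GFR = 87°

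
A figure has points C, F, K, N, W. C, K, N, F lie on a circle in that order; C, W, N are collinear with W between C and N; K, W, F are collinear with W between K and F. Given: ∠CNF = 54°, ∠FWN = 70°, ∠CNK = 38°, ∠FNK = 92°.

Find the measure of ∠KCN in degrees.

∠KCN = 56°

1. ∠CKF = 54°  [same arc CF]
2. ∠CWK = 70°  [vertical angles at W]
3. ∠KCN = 56°  [△CWK]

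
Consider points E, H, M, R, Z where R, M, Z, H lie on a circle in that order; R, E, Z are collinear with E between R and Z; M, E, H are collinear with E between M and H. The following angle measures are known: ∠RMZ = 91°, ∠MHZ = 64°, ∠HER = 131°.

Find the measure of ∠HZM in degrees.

1. ∠MRZ = 64°  [same arc MZ]
2. ∠MEZ = 131°  [vertical angles at E]
3. ∠MZR = 25°  [△RMZ]
4. ∠HMZ = 24°  [△MEZ]
5. ∠HZM = 92°  [△MZH]

∠HZM = 92°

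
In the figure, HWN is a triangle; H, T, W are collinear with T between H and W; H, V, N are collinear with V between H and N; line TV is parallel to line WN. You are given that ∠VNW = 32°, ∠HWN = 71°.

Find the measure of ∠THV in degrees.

1. ∠HNW = 32°  [V on ray NH]
2. ∠NHW = 77°  [△HWN]
3. ∠THV = 77°  [T on HW, V on HN]

∠THV = 77°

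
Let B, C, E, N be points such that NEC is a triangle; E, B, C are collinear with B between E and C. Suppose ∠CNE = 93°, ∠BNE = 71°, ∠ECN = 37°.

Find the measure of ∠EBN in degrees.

1. ∠CEN = 50°  [△NEC]
2. ∠BEN = 50°  [B on ray EC]
3. ∠EBN = 59°  [△NEB]

∠EBN = 59°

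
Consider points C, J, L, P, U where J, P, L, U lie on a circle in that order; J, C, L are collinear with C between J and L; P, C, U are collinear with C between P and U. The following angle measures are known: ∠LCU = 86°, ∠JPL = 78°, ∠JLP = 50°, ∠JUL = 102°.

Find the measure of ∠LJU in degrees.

∠LJU = 36°

1. ∠JCU = 94°  [linear pair at C on JL]
2. ∠JUP = 50°  [same arc JP]
3. ∠LJU = 36°  [△JCU]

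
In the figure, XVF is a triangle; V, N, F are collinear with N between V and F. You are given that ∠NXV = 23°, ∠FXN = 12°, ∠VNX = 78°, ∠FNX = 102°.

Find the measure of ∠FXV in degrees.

∠FXV = 35°

1. ∠NVX = 79°  [△XVN]
2. ∠NFX = 66°  [△XNF]
3. ∠FVX = 79°  [N on ray VF]
4. ∠VFX = 66°  [N on ray FV]
5. ∠FXV = 35°  [△XVF]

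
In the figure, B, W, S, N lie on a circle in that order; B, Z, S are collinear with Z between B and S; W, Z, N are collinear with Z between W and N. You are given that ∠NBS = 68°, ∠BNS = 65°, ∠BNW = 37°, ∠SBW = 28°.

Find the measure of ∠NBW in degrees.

1. ∠NWS = 68°  [same arc SN]
2. ∠SNW = 28°  [same arc WS]
3. ∠NSW = 84°  [△WSN]
4. ∠NBW = 96°  [cyclic BWSN, opposite ∠B+∠S]

∠NBW = 96°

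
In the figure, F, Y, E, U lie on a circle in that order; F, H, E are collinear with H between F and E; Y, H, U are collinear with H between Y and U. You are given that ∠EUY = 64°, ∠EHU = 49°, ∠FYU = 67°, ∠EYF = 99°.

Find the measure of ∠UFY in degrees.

1. ∠FEU = 67°  [△EHU]
2. ∠FHU = 131°  [linear pair at H on FE]
3. ∠EUF = 81°  [cyclic FYEU, opposite ∠Y+∠U]
4. ∠EFU = 32°  [△FEU]
5. ∠FUY = 17°  [△FHU]
6. ∠UFY = 96°  [△FYU]

∠UFY = 96°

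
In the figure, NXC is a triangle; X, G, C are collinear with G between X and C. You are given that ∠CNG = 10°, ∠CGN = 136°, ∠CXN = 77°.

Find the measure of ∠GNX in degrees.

∠GNX = 59°

1. ∠NGX = 44°  [linear pair at G on XC]
2. ∠GXN = 77°  [G on ray XC]
3. ∠GNX = 59°  [△NXG]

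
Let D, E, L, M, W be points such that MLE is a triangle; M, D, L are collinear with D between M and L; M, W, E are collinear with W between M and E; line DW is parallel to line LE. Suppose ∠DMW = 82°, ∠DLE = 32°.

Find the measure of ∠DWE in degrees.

∠DWE = 114°

1. ∠EML = 82°  [D on ML, W on ME]
2. ∠ELM = 32°  [D on ray LM]
3. ∠LEM = 66°  [△MLE]
4. ∠DWM = 66°  [DW∥LE, corresponding at W]
5. ∠DWE = 114°  [linear pair at W on ME]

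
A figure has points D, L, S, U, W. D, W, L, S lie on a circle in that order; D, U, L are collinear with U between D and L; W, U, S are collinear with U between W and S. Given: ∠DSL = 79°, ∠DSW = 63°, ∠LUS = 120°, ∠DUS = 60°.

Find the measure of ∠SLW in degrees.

∠SLW = 107°

1. ∠DWL = 101°  [cyclic DWLS, opposite ∠W+∠S]
2. ∠DLW = 63°  [same arc DW]
3. ∠LUW = 60°  [vertical angles at U]
4. ∠LDW = 16°  [△DWL]
5. ∠LWS = 57°  [△WUL]
6. ∠LSW = 16°  [same arc WL]
7. ∠SLW = 107°  [△WLS]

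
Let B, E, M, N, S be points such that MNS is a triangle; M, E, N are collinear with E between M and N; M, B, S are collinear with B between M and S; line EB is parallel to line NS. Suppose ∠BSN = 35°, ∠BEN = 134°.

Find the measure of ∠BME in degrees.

1. ∠MSN = 35°  [B on ray SM]
2. ∠BEM = 46°  [linear pair at E on MN]
3. ∠EBM = 35°  [EB∥NS, corresponding at B]
4. ∠BME = 99°  [△MEB]

∠BME = 99°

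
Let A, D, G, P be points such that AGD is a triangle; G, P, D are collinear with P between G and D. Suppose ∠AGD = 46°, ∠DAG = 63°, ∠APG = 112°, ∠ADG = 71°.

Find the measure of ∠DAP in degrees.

1. ∠APD = 68°  [linear pair at P on GD]
2. ∠ADP = 71°  [P on ray DG]
3. ∠DAP = 41°  [△APD]

∠DAP = 41°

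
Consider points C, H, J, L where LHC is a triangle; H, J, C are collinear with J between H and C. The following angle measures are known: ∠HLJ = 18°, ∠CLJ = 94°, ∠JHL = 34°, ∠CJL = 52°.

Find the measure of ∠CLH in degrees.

∠CLH = 112°

1. ∠JCL = 34°  [△LJC]
2. ∠CHL = 34°  [J on ray HC]
3. ∠HCL = 34°  [J on ray CH]
4. ∠CLH = 112°  [△LHC]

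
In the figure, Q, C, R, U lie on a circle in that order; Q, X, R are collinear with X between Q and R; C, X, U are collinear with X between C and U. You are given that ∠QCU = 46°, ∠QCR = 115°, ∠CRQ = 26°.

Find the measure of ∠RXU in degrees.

∠RXU = 95°

1. ∠QRU = 46°  [same arc QU]
2. ∠CQR = 39°  [△QCR]
3. ∠CUR = 39°  [same arc CR]
4. ∠RXU = 95°  [△RXU]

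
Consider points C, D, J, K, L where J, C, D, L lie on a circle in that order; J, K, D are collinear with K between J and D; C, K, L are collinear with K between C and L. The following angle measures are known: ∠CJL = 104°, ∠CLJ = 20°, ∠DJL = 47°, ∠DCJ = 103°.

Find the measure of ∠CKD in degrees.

∠CKD = 113°

1. ∠CDJ = 20°  [same arc JC]
2. ∠DCL = 47°  [same arc DL]
3. ∠CKD = 113°  [△CKD]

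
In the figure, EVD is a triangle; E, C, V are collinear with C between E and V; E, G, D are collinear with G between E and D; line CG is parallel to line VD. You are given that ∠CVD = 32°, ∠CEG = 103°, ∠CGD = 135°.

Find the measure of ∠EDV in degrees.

1. ∠DVE = 32°  [C on ray VE]
2. ∠DEV = 103°  [C on EV, G on ED]
3. ∠EDV = 45°  [△EVD]

∠EDV = 45°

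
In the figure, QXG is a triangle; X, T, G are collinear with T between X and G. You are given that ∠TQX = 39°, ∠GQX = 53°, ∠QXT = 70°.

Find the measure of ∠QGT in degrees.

∠QGT = 57°

1. ∠GXQ = 70°  [T on ray XG]
2. ∠QGX = 57°  [△QXG]
3. ∠QGT = 57°  [T on ray GX]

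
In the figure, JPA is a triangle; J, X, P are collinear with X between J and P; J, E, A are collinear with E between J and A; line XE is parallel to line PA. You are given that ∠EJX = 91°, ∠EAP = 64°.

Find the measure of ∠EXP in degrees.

∠EXP = 155°

1. ∠AJP = 91°  [X on JP, E on JA]
2. ∠JAP = 64°  [E on ray AJ]
3. ∠APJ = 25°  [△JPA]
4. ∠EXJ = 25°  [XE∥PA, corresponding at X]
5. ∠EXP = 155°  [linear pair at X on JP]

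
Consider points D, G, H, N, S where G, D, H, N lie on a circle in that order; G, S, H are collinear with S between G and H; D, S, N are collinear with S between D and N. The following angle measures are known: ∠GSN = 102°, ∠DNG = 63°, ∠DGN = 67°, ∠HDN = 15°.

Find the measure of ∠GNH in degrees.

∠GNH = 115°

1. ∠HSN = 78°  [linear pair at S on GH]
2. ∠HGN = 15°  [△GSN]
3. ∠DHN = 113°  [cyclic GDHN, opposite ∠G+∠H]
4. ∠DNH = 52°  [△DHN]
5. ∠GHN = 50°  [△HSN]
6. ∠GNH = 115°  [△GHN]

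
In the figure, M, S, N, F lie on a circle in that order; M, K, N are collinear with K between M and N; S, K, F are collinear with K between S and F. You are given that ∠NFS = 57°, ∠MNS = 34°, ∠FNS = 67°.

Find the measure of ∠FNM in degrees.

1. ∠NMS = 57°  [same arc SN]
2. ∠FSN = 56°  [△SNF]
3. ∠MSN = 89°  [△MSN]
4. ∠FMN = 56°  [same arc NF]
5. ∠MFN = 91°  [cyclic MSNF, opposite ∠S+∠F]
6. ∠FNM = 33°  [△MNF]

∠FNM = 33°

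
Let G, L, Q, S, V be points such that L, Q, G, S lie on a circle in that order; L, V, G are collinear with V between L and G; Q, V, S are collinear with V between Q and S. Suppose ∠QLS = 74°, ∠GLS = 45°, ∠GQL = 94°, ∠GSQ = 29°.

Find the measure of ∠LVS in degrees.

∠LVS = 78°

1. ∠GSL = 86°  [cyclic LQGS, opposite ∠Q+∠S]
2. ∠LGS = 49°  [△LGS]
3. ∠GVS = 102°  [△GVS]
4. ∠LVS = 78°  [linear pair at V on LG]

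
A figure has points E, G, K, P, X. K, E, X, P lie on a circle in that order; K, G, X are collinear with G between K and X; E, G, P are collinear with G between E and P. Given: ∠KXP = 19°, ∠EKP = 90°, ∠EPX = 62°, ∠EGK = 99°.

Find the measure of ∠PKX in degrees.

∠PKX = 28°

1. ∠KEP = 19°  [same arc KP]
2. ∠PGX = 99°  [△XGP]
3. ∠EPK = 71°  [△KEP]
4. ∠KGP = 81°  [linear pair at G on KX]
5. ∠PKX = 28°  [△KGP]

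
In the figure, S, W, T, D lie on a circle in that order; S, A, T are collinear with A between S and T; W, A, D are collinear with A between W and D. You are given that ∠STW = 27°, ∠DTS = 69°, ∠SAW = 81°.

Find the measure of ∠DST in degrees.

∠DST = 54°

1. ∠SDW = 27°  [same arc SW]
2. ∠DAT = 81°  [vertical angles at A]
3. ∠DAS = 99°  [linear pair at A on ST]
4. ∠DST = 54°  [△SAD]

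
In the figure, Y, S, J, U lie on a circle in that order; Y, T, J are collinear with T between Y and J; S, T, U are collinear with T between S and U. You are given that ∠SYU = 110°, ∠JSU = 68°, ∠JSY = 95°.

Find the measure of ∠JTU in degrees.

1. ∠SJU = 70°  [cyclic YSJU, opposite ∠Y+∠J]
2. ∠JYU = 68°  [same arc JU]
3. ∠JUS = 42°  [△SJU]
4. ∠JUY = 85°  [cyclic YSJU, opposite ∠S+∠U]
5. ∠UJY = 27°  [△YJU]
6. ∠JTU = 111°  [△JTU]

∠JTU = 111°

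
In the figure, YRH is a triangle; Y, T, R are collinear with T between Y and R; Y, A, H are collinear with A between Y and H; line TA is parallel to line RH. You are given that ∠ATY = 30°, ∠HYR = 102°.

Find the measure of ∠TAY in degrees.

1. ∠HRY = 30°  [TA∥RH, corresponding at T]
2. ∠RHY = 48°  [△YRH]
3. ∠TAY = 48°  [TA∥RH, corresponding at A]

∠TAY = 48°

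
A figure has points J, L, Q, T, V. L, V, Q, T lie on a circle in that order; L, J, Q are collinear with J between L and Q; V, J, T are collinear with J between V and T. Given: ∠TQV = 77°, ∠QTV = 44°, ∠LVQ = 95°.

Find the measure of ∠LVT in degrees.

∠LVT = 36°

1. ∠QVT = 59°  [△VQT]
2. ∠LTQ = 85°  [cyclic LVQT, opposite ∠V+∠T]
3. ∠QLT = 59°  [same arc QT]
4. ∠LQT = 36°  [△LQT]
5. ∠LVT = 36°  [same arc LT]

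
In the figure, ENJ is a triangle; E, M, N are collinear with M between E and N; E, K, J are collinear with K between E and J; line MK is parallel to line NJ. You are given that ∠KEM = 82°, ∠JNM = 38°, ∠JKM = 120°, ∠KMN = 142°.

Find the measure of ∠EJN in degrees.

∠EJN = 60°

1. ∠JEN = 82°  [M on EN, K on EJ]
2. ∠ENJ = 38°  [M on ray NE]
3. ∠EJN = 60°  [△ENJ]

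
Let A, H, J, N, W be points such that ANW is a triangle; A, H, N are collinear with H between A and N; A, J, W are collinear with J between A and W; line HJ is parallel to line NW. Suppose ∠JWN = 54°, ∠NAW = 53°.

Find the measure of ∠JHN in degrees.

∠JHN = 107°

1. ∠AWN = 54°  [J on ray WA]
2. ∠ANW = 73°  [△ANW]
3. ∠AHJ = 73°  [HJ∥NW, corresponding at H]
4. ∠JHN = 107°  [linear pair at H on AN]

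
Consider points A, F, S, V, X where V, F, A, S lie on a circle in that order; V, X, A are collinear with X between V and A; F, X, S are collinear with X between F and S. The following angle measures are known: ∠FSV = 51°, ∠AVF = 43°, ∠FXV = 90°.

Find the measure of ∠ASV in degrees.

∠ASV = 94°

1. ∠FAV = 51°  [same arc VF]
2. ∠AFV = 86°  [△VFA]
3. ∠ASV = 94°  [cyclic VFAS, opposite ∠F+∠S]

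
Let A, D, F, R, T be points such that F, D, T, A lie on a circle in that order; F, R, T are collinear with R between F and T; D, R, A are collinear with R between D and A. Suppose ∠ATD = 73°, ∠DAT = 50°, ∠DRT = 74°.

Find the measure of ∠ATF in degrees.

1. ∠DFT = 50°  [same arc DT]
2. ∠DRF = 106°  [linear pair at R on FT]
3. ∠ADF = 24°  [△FRD]
4. ∠ATF = 24°  [same arc FA]

∠ATF = 24°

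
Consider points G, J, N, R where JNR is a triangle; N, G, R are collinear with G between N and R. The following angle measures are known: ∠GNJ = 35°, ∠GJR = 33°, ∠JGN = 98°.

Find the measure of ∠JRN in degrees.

∠JRN = 65°

1. ∠JGR = 82°  [linear pair at G on NR]
2. ∠GRJ = 65°  [△JGR]
3. ∠JRN = 65°  [G on ray RN]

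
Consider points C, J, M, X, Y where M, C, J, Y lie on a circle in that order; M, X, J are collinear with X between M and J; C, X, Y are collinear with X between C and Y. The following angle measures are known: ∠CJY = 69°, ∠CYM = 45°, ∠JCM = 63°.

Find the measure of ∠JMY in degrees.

∠JMY = 39°

1. ∠CMY = 111°  [cyclic MCJY, opposite ∠M+∠J]
2. ∠MCY = 24°  [△MCY]
3. ∠JYM = 117°  [cyclic MCJY, opposite ∠C+∠Y]
4. ∠MJY = 24°  [same arc MY]
5. ∠JMY = 39°  [△MJY]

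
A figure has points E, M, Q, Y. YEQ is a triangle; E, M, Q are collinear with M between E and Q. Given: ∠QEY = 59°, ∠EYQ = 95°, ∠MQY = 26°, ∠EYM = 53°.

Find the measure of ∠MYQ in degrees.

∠MYQ = 42°

1. ∠MEY = 59°  [M on ray EQ]
2. ∠EMY = 68°  [△YEM]
3. ∠QMY = 112°  [linear pair at M on EQ]
4. ∠MYQ = 42°  [△YMQ]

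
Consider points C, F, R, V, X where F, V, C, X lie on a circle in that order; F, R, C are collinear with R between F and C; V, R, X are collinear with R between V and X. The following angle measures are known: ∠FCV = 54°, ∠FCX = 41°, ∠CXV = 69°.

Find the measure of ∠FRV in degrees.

1. ∠FVX = 41°  [same arc FX]
2. ∠CFV = 69°  [same arc VC]
3. ∠FRV = 70°  [△FRV]

∠FRV = 70°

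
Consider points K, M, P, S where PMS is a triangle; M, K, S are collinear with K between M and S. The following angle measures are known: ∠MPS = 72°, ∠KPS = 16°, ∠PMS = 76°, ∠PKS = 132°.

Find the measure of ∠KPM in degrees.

1. ∠KMP = 76°  [K on ray MS]
2. ∠MKP = 48°  [linear pair at K on MS]
3. ∠KPM = 56°  [△PMK]

∠KPM = 56°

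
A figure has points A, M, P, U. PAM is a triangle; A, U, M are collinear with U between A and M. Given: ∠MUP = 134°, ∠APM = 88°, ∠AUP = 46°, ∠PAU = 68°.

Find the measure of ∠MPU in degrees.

1. ∠MAP = 68°  [U on ray AM]
2. ∠AMP = 24°  [△PAM]
3. ∠PMU = 24°  [U on ray MA]
4. ∠MPU = 22°  [△PUM]

∠MPU = 22°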